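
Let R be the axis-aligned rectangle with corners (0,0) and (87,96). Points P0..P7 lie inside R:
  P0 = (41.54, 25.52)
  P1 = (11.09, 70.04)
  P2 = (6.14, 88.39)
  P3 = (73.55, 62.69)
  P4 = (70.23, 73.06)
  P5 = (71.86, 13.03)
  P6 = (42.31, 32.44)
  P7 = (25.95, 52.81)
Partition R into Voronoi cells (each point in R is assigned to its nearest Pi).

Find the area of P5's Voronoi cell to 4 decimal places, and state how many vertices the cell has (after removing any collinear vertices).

Area of P5's cell: 1135.1108 (5 vertices)

1. box [0,87]×[0,96]: [(0, 0) (87, 0) (87, 96) (0, 96)]
2. ⊥bis P5·P0 via (56.7,19.275): [(48.7599, 0) (87, 0) (87, 92.8295)]  |A|=1774.9065
3. ⊥bis P5·P1 via (41.475,41.535): [(84.9678, 87.8963) (48.7599, 0) (87, 0) (87, 90.0625)]  |A|=1772.095
4. ⊥bis P5·P2 via (39,50.71): [(84.9678, 87.8963) (48.7599, 0) (87, 0) (87, 90.0625)]  |A|=1772.095
5. ⊥bis P5·P3 via (72.705,37.86): [(64.4713, 38.1402) (48.7599, 0) (87, 0) (87, 37.3735)]  |A|=1150.2312
6. ⊥bis P5·P4 via (71.045,43.045): [(64.4713, 38.1402) (48.7599, 0) (87, 0) (87, 37.3735)]  |A|=1150.2312
7. ⊥bis P5·P6 via (57.085,22.735): [(67.1442, 38.0492) (59.8751, 26.9827) (48.7599, 0) (87, 0) (87, 37.3735)]  |A|=1135.1108
8. ⊥bis P5·P7 via (48.905,32.92): [(67.1442, 38.0492) (59.8751, 26.9827) (48.7599, 0) (87, 0) (87, 37.3735)]  |A|=1135.1108
9. canonical 5-gon: [(67.1442, 38.0492) (59.8751, 26.9827) (48.7599, 0) (87, 0) (87, 37.3735)]
10. shoelace: 1135.1108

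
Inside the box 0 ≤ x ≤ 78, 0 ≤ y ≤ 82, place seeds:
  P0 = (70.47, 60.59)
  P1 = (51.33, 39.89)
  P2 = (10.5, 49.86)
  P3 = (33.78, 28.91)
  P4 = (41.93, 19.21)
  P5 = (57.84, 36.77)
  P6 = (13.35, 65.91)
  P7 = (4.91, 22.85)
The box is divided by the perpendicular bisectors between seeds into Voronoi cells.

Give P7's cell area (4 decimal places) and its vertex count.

Area of P7's cell: 739.5362 (5 vertices)

1. box [0,78]×[0,82]: [(0, 0) (78, 0) (78, 82) (0, 82)]
2. ⊥bis P7·P0 via (37.69,41.72): [(0, 0) (61.7064, 0) (14.5026, 82) (0, 82)]  |A|=3124.5667
3. ⊥bis P7·P1 via (28.12,31.37): [(0, 0) (39.6354, 0) (9.5346, 82) (0, 82)]  |A|=2015.9691
4. ⊥bis P7·P2 via (7.705,36.355): [(0, 37.9496) (0, 0) (39.6354, 0) (27.8181, 32.1924)]  |A|=1165.8226
5. ⊥bis P7·P3 via (19.345,25.88): [(17.575, 34.3123) (0, 37.9496) (0, 0) (24.7774, 0)]  |A|=758.5669
6. ⊥bis P7·P4 via (23.42,21.03): [(22.4448, 11.1123) (17.575, 34.3123) (0, 37.9496) (0, 0) (21.3522, 0)]  |A|=739.5362
7. ⊥bis P7·P5 via (31.375,29.81): [(22.4448, 11.1123) (17.575, 34.3123) (0, 37.9496) (0, 0) (21.3522, 0)]  |A|=739.5362
8. ⊥bis P7·P6 via (9.13,44.38): [(22.4448, 11.1123) (17.575, 34.3123) (0, 37.9496) (0, 0) (21.3522, 0)]  |A|=739.5362
9. canonical 5-gon: [(22.4448, 11.1123) (17.575, 34.3123) (0, 37.9496) (0, 0) (21.3522, 0)]
10. shoelace: 739.5362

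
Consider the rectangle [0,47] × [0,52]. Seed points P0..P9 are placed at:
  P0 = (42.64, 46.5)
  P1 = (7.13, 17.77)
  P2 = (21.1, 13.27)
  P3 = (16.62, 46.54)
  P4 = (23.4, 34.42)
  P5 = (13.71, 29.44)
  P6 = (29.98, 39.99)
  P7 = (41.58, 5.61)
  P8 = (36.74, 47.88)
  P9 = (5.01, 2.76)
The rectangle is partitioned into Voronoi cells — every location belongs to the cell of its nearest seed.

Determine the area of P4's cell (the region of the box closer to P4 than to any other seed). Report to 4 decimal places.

Area of P4's cell: 216.0464

1. box [0,47]×[0,52]: [(0, 0) (47, 0) (47, 52) (0, 52)]
2. ⊥bis P4·P0 via (33.02,40.46): [(0, 0) (47, 0) (47, 18.1938) (25.7745, 52) (0, 52)]  |A|=2085.2239
3. ⊥bis P4·P1 via (15.265,26.095): [(0, 41.0116) (41.9695, 0) (47, 0) (47, 18.1938) (25.7745, 52) (0, 52)]  |A|=1224.6061
4. ⊥bis P4·P2 via (22.25,23.845): [(0, 41.0116) (16.9812, 24.418) (45.0056, 21.3704) (25.7745, 52) (0, 52)]  |A|=848.6384
5. ⊥bis P4·P3 via (20.01,40.48): [(7.6308, 33.555) (16.9812, 24.418) (45.0056, 21.3704) (29.629, 45.8609)]  |A|=477.767
6. ⊥bis P4·P5 via (18.555,31.93): [(15.467, 37.9386) (22.7374, 23.792) (45.0056, 21.3704) (29.629, 45.8609)]  |A|=383.0332
7. ⊥bis P4·P6 via (26.69,37.205): [(22.6619, 41.9635) (15.467, 37.9386) (22.7374, 23.792) (39.5961, 21.9587)]  |A|=218.628
8. ⊥bis P4·P7 via (32.49,20.015): [(38.1943, 23.6146) (22.6619, 41.9635) (15.467, 37.9386) (22.7374, 23.792) (36.162, 22.3321)]  |A|=216.0464
9. ⊥bis P4·P8 via (30.07,41.15): [(38.1943, 23.6146) (22.6619, 41.9635) (15.467, 37.9386) (22.7374, 23.792) (36.162, 22.3321)]  |A|=216.0464
10. ⊥bis P4·P9 via (14.205,18.59): [(38.1943, 23.6146) (22.6619, 41.9635) (15.467, 37.9386) (22.7374, 23.792) (36.162, 22.3321)]  |A|=216.0464
11. canonical 5-gon: [(38.1943, 23.6146) (22.6619, 41.9635) (15.467, 37.9386) (22.7374, 23.792) (36.162, 22.3321)]
12. shoelace: 216.0464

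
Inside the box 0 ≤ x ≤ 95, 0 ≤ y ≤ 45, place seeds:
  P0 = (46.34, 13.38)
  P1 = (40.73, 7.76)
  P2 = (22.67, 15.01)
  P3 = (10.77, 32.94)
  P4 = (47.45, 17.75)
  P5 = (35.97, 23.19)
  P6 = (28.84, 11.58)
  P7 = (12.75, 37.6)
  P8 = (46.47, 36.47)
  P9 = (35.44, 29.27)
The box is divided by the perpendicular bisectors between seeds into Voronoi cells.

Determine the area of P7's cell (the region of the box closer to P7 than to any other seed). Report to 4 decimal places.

Area of P7's cell: 260.0967

1. box [0,95]×[0,45]: [(0, 0) (95, 0) (95, 45) (0, 45)]
2. ⊥bis P7·P0 via (29.545,25.49): [(0, 0) (11.1655, 0) (43.6126, 45) (0, 45)]  |A|=1232.508
3. ⊥bis P7·P1 via (26.74,22.68): [(0, 0) (2.5523, 0) (29.1446, 24.9348) (43.6126, 45) (0, 45)]  |A|=1125.1244
4. ⊥bis P7·P2 via (17.71,26.305): [(0, 18.528) (35.8887, 34.2878) (43.6126, 45) (0, 45)]  |A|=708.6158
5. ⊥bis P7·P3 via (11.76,35.27): [(0, 40.2667) (25.1599, 29.5765) (35.8887, 34.2878) (43.6126, 45) (0, 45)]  |A|=435.1433
6. ⊥bis P7·P4 via (30.1,27.675): [(0, 40.2667) (25.1599, 29.5765) (33.2099, 33.1115) (40.0107, 45) (0, 45)]  |A|=403.9279
7. ⊥bis P7·P5 via (24.36,30.395): [(0, 40.2667) (24.1249, 30.0162) (33.4237, 45) (0, 45)]  |A|=307.501
8. ⊥bis P7·P6 via (20.795,24.59): [(0, 40.2667) (24.1249, 30.0162) (33.4237, 45) (0, 45)]  |A|=307.501
9. ⊥bis P7·P8 via (29.61,37.035): [(0, 40.2667) (24.1249, 30.0162) (29.6745, 38.9586) (29.8769, 45) (0, 45)]  |A|=296.7875
10. ⊥bis P7·P9 via (24.095,33.435): [(0, 40.2667) (23.0133, 30.4886) (28.3408, 45) (0, 45)]  |A|=260.0967
11. canonical 4-gon: [(0, 40.2667) (23.0133, 30.4886) (28.3408, 45) (0, 45)]
12. shoelace: 260.0967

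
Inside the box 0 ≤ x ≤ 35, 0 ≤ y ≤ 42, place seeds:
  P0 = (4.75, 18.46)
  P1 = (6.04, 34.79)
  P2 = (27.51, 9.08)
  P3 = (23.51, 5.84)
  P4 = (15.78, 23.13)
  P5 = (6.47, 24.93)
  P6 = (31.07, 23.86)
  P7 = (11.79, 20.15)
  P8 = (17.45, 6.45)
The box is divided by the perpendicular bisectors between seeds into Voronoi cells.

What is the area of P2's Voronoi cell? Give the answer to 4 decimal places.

Area of P2's cell: 162.7422

1. box [0,35]×[0,42]: [(0, 0) (35, 0) (35, 42) (0, 42)]
2. ⊥bis P2·P0 via (16.13,13.77): [(10.455, 0) (35, 0) (35, 42) (27.7643, 42)]  |A|=667.3937
3. ⊥bis P2·P1 via (16.775,21.935): [(20.9224, 25.3984) (10.455, 0) (35, 0) (35, 37.1544)]  |A|=573.2246
4. ⊥bis P2·P3 via (25.51,7.46): [(20.9224, 25.3984) (17.5696, 17.263) (31.5526, 0) (35, 0) (35, 37.1544)]  |A|=391.1207
5. ⊥bis P2·P4 via (21.645,16.105): [(19.7733, 14.5424) (31.5526, 0) (35, 0) (35, 27.2548)]  |A|=232.5668
6. ⊥bis P2·P5 via (16.99,17.005): [(19.7733, 14.5424) (31.5526, 0) (35, 0) (35, 27.2548)]  |A|=232.5668
7. ⊥bis P2·P6 via (29.29,16.47): [(23.6961, 17.8174) (19.7733, 14.5424) (31.5526, 0) (35, 0) (35, 15.0947)]  |A|=163.8383
8. ⊥bis P2·P7 via (19.65,14.615): [(23.6961, 17.8174) (19.7733, 14.5424) (31.5526, 0) (35, 0) (35, 15.0947)]  |A|=163.8383
9. ⊥bis P2·P8 via (22.48,7.765): [(23.6961, 17.8174) (20.5407, 15.183) (21.1537, 12.8381) (31.5526, 0) (35, 0) (35, 15.0947)]  |A|=162.7422
10. canonical 6-gon: [(23.6961, 17.8174) (20.5407, 15.183) (21.1537, 12.8381) (31.5526, 0) (35, 0) (35, 15.0947)]
11. shoelace: 162.7422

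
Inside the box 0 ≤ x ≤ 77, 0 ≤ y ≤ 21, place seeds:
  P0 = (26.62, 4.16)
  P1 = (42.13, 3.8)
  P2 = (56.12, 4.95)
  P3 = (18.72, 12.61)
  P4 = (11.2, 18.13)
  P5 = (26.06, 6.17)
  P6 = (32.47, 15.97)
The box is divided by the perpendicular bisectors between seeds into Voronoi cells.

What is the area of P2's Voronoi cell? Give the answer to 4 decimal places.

Area of P2's cell: 594.0361

1. box [0,77]×[0,21]: [(0, 0) (77, 0) (77, 21) (0, 21)]
2. ⊥bis P2·P0 via (41.37,4.555): [(41.492, 0) (77, 0) (77, 21) (40.9296, 21)]  |A|=751.5733
3. ⊥bis P2·P1 via (49.125,4.375): [(49.4846, 0) (77, 0) (77, 21) (47.7584, 21)]  |A|=595.9482
4. ⊥bis P2·P3 via (37.42,8.78): [(49.4846, 0) (77, 0) (77, 21) (47.7584, 21)]  |A|=595.9482
5. ⊥bis P2·P4 via (33.66,11.54): [(49.4846, 0) (77, 0) (77, 21) (47.7584, 21)]  |A|=595.9482
6. ⊥bis P2·P5 via (41.09,5.56): [(49.4846, 0) (77, 0) (77, 21) (47.7584, 21)]  |A|=595.9482
7. ⊥bis P2·P6 via (44.295,10.46): [(47.9755, 18.3587) (49.4846, 0) (77, 0) (77, 21) (49.2062, 21)]  |A|=594.0361
8. canonical 5-gon: [(47.9755, 18.3587) (49.4846, 0) (77, 0) (77, 21) (49.2062, 21)]
9. shoelace: 594.0361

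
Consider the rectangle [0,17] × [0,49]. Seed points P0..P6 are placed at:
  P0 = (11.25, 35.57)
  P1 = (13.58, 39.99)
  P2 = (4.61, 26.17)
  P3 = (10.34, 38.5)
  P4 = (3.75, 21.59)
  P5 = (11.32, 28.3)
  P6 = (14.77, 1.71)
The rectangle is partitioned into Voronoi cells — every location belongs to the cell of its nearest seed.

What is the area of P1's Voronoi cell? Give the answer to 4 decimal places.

1. box [0,17]×[0,49]: [(0, 0) (17, 0) (17, 49) (0, 49)]
2. ⊥bis P1·P0 via (12.415,37.78): [(0, 44.3246) (17, 35.363) (17, 49) (0, 49)]  |A|=155.6556
3. ⊥bis P1·P2 via (9.095,33.08): [(0, 44.3246) (17, 35.363) (17, 49) (0, 49)]  |A|=155.6556
4. ⊥bis P1·P3 via (11.96,39.245): [(12.7037, 37.6278) (17, 35.363) (17, 49) (7.4739, 49)]  |A|=83.4605
5. ⊥bis P1·P4 via (8.665,30.79): [(12.7037, 37.6278) (17, 35.363) (17, 49) (7.4739, 49)]  |A|=83.4605
6. ⊥bis P1·P5 via (12.45,34.145): [(12.7037, 37.6278) (17, 35.363) (17, 49) (7.4739, 49)]  |A|=83.4605
7. ⊥bis P1·P6 via (14.175,20.85): [(12.7037, 37.6278) (17, 35.363) (17, 49) (7.4739, 49)]  |A|=83.4605
8. canonical 4-gon: [(12.7037, 37.6278) (17, 35.363) (17, 49) (7.4739, 49)]
9. shoelace: 83.4605

Area of P1's cell: 83.4605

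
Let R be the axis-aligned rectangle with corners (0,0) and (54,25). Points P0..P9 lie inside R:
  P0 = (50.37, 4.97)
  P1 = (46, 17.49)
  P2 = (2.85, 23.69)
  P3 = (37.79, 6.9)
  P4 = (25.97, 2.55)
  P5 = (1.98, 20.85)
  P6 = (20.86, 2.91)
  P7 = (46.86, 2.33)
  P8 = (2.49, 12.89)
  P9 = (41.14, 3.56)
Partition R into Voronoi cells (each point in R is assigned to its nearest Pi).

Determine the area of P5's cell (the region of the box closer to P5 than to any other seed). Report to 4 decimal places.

Area of P5's cell: 53.2873

1. box [0,54]×[0,25]: [(0, 0) (54, 0) (54, 25) (0, 25)]
2. ⊥bis P5·P0 via (26.175,12.91): [(0, 0) (21.9384, 0) (30.1425, 25) (0, 25)]  |A|=651.0113
3. ⊥bis P5·P1 via (23.99,19.17): [(0, 0) (21.9384, 0) (22.7051, 2.3365) (24.435, 25) (0, 25)]  |A|=586.3348
4. ⊥bis P5·P2 via (2.415,22.27): [(0, 23.0098) (0, 0) (21.9384, 0) (22.7051, 2.3365) (23.7283, 15.7409)]  |A|=449.6002
5. ⊥bis P5·P3 via (19.885,13.875): [(20.9441, 16.5938) (0, 23.0098) (0, 0) (14.4799, 0)]  |A|=361.0988
6. ⊥bis P5·P4 via (13.975,11.7): [(18.3211, 17.3974) (0, 23.0098) (0, 0) (5.05, 0)]  |A|=254.7106
7. ⊥bis P5·P6 via (11.42,11.88): [(17.0366, 17.7909) (0, 23.0098) (0, 0) (0.1315, 0)]  |A|=197.1737
8. ⊥bis P5·P7 via (24.42,11.59): [(17.0366, 17.7909) (0, 23.0098) (0, 0) (0.1315, 0)]  |A|=197.1737
9. ⊥bis P5·P8 via (2.235,16.87): [(16.9624, 17.8136) (0, 23.0098) (0, 16.7268)]  |A|=53.2873
10. ⊥bis P5·P9 via (21.56,12.205): [(16.9624, 17.8136) (0, 23.0098) (0, 16.7268)]  |A|=53.2873
11. canonical 3-gon: [(16.9624, 17.8136) (0, 23.0098) (0, 16.7268)]
12. shoelace: 53.2873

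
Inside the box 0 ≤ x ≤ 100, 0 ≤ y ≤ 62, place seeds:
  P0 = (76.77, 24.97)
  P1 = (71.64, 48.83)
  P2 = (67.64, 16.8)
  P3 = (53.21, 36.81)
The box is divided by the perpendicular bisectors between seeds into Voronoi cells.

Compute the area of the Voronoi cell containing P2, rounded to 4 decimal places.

1. box [0,100]×[0,62]: [(0, 0) (100, 0) (100, 62) (0, 62)]
2. ⊥bis P2·P0 via (72.205,20.885): [(0, 0) (90.894, 0) (35.4132, 62) (0, 62)]  |A|=3915.5214
3. ⊥bis P2·P1 via (69.64,32.815): [(0, 41.5118) (0, 0) (90.894, 0) (60.509, 33.9553)]  |A|=2799.0869
4. ⊥bis P2·P3 via (60.425,26.805): [(23.2547, 0) (90.894, 0) (64.365, 29.6463)]  |A|=1002.6267
5. canonical 3-gon: [(23.2547, 0) (90.894, 0) (64.365, 29.6463)]
6. shoelace: 1002.6267

Area of P2's cell: 1002.6267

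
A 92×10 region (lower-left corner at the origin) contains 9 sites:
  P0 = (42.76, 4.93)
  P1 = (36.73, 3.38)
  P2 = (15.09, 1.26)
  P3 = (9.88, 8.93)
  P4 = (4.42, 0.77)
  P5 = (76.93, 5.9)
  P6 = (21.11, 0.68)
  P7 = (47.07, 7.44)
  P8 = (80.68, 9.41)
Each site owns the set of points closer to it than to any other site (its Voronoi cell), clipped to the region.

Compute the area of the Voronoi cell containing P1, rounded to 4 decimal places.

1. box [0,92]×[0,10]: [(0, 0) (92, 0) (92, 10) (0, 10)]
2. ⊥bis P1·P0 via (39.745,4.155): [(0, 0) (40.813, 0) (38.2426, 10) (0, 10)]  |A|=395.2779
3. ⊥bis P1·P2 via (25.91,2.32): [(26.1373, 0) (40.813, 0) (38.2426, 10) (25.1576, 10)]  |A|=138.8035
4. ⊥bis P1·P3 via (23.305,6.155): [(26.1373, 0) (40.813, 0) (38.2426, 10) (25.1576, 10)]  |A|=138.8035
5. ⊥bis P1·P4 via (20.575,2.075): [(26.1373, 0) (40.813, 0) (38.2426, 10) (25.1576, 10)]  |A|=138.8035
6. ⊥bis P1·P5 via (56.83,4.64): [(26.1373, 0) (40.813, 0) (38.2426, 10) (25.1576, 10)]  |A|=138.8035
7. ⊥bis P1·P6 via (28.92,2.03): [(29.2709, 0) (40.813, 0) (38.2426, 10) (27.5423, 10)]  |A|=111.2117
8. ⊥bis P1·P7 via (41.9,5.41): [(29.2709, 0) (40.813, 0) (38.2426, 10) (27.5423, 10)]  |A|=111.2117
9. ⊥bis P1·P8 via (58.705,6.395): [(29.2709, 0) (40.813, 0) (38.2426, 10) (27.5423, 10)]  |A|=111.2117
10. canonical 4-gon: [(29.2709, 0) (40.813, 0) (38.2426, 10) (27.5423, 10)]
11. shoelace: 111.2117

Area of P1's cell: 111.2117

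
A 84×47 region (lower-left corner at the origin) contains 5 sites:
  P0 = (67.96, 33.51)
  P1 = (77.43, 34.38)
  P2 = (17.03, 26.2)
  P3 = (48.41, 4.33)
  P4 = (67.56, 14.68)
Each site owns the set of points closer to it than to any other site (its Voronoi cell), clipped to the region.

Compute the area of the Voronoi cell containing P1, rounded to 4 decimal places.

Area of P1's cell: 290.6410

1. box [0,84]×[0,47]: [(0, 0) (84, 0) (84, 47) (0, 47)]
2. ⊥bis P1·P0 via (72.695,33.945): [(75.8135, 0) (84, 0) (84, 47) (71.4956, 47)]  |A|=486.2351
3. ⊥bis P1·P2 via (47.23,30.29): [(75.8135, 0) (84, 0) (84, 47) (71.4956, 47)]  |A|=486.2351
4. ⊥bis P1·P3 via (62.92,19.355): [(75.1175, 7.5755) (82.962, 0) (84, 0) (84, 47) (71.4956, 47)]  |A|=459.1583
5. ⊥bis P1·P4 via (72.495,24.53): [(73.6113, 23.9707) (84, 18.7658) (84, 47) (71.4956, 47)]  |A|=290.641
6. canonical 4-gon: [(73.6113, 23.9707) (84, 18.7658) (84, 47) (71.4956, 47)]
7. shoelace: 290.641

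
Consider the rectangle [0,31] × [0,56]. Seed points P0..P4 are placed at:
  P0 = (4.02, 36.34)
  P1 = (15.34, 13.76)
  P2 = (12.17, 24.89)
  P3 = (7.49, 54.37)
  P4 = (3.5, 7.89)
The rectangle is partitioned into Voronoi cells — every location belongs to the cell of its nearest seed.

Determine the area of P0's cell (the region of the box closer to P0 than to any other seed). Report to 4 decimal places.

Area of P0's cell: 258.2103

1. box [0,31]×[0,56]: [(0, 0) (31, 0) (31, 56) (0, 56)]
2. ⊥bis P0·P1 via (9.68,25.05): [(0, 20.1971) (31, 35.7383) (31, 56) (0, 56)]  |A|=869.0003
3. ⊥bis P0·P2 via (8.095,30.615): [(0, 24.8531) (31, 46.9186) (31, 56) (0, 56)]  |A|=623.54
4. ⊥bis P0·P3 via (5.755,45.355): [(0, 46.4626) (0, 24.8531) (23.8978, 41.8633)]  |A|=258.2103
5. ⊥bis P0·P4 via (3.76,22.115): [(0, 46.4626) (0, 24.8531) (23.8978, 41.8633)]  |A|=258.2103
6. canonical 3-gon: [(0, 46.4626) (0, 24.8531) (23.8978, 41.8633)]
7. shoelace: 258.2103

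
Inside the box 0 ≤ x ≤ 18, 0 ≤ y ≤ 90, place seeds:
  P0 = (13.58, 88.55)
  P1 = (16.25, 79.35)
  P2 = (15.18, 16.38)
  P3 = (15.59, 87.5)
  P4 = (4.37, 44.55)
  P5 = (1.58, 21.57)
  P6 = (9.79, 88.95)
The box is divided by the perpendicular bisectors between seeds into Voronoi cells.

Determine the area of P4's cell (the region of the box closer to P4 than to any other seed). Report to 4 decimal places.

Area of P4's cell: 535.6042

1. box [0,18]×[0,90]: [(0, 0) (18, 0) (18, 90) (0, 90)]
2. ⊥bis P4·P0 via (8.975,66.55): [(0, 68.4286) (0, 0) (18, 0) (18, 64.6609)]  |A|=1197.8058
3. ⊥bis P4·P1 via (10.31,61.95): [(0, 65.4696) (0, 0) (18, 0) (18, 59.3248)]  |A|=1123.1497
4. ⊥bis P4·P2 via (9.775,30.465): [(0, 65.4696) (0, 26.7139) (18, 33.6213) (18, 59.3248)]  |A|=580.1329
5. ⊥bis P4·P3 via (9.98,66.025): [(0, 65.4696) (0, 26.7139) (18, 33.6213) (18, 59.3248)]  |A|=580.1329
6. ⊥bis P4·P5 via (2.975,33.06): [(0, 65.4696) (0, 33.4212) (13.2777, 31.8091) (18, 33.6213) (18, 59.3248)]  |A|=535.6042
7. ⊥bis P4·P6 via (7.08,66.75): [(0, 65.4696) (0, 33.4212) (13.2777, 31.8091) (18, 33.6213) (18, 59.3248)]  |A|=535.6042
8. canonical 5-gon: [(0, 65.4696) (0, 33.4212) (13.2777, 31.8091) (18, 33.6213) (18, 59.3248)]
9. shoelace: 535.6042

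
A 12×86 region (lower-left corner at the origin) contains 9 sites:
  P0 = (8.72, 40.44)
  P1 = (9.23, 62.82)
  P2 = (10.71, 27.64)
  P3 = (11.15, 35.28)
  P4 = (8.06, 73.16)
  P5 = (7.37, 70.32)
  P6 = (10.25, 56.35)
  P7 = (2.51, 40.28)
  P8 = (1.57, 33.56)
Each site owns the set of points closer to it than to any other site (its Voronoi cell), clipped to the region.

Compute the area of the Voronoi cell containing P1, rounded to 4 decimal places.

1. box [0,12]×[0,86]: [(0, 0) (12, 0) (12, 86) (0, 86)]
2. ⊥bis P1·P0 via (8.975,51.63): [(0, 51.8345) (12, 51.5611) (12, 86) (0, 86)]  |A|=411.6265
3. ⊥bis P1·P2 via (9.97,45.23): [(0, 51.8345) (12, 51.5611) (12, 86) (0, 86)]  |A|=411.6265
4. ⊥bis P1·P3 via (10.19,49.05): [(0, 51.8345) (12, 51.5611) (12, 86) (0, 86)]  |A|=411.6265
5. ⊥bis P1·P4 via (8.645,67.99): [(0, 67.0118) (0, 51.8345) (12, 51.5611) (12, 68.3696)]  |A|=191.915
6. ⊥bis P1·P5 via (8.3,66.57): [(0, 64.5116) (0, 51.8345) (12, 51.5611) (12, 67.4876)]  |A|=171.6217
7. ⊥bis P1·P6 via (9.74,59.585): [(0, 64.5116) (0, 58.0495) (12, 59.9413) (12, 67.4876)]  |A|=84.0506
8. ⊥bis P1·P7 via (5.87,51.55): [(0, 64.5116) (0, 58.0495) (12, 59.9413) (12, 67.4876)]  |A|=84.0506
9. ⊥bis P1·P8 via (5.4,48.19): [(0, 64.5116) (0, 58.0495) (12, 59.9413) (12, 67.4876)]  |A|=84.0506
10. canonical 4-gon: [(0, 64.5116) (0, 58.0495) (12, 59.9413) (12, 67.4876)]
11. shoelace: 84.0506

Area of P1's cell: 84.0506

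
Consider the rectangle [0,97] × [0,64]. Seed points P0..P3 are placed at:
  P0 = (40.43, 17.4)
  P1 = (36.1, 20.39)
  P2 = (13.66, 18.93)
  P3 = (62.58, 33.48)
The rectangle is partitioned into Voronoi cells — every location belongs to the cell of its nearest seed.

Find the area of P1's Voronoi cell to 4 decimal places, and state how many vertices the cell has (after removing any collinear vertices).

1. box [0,97]×[0,64]: [(0, 0) (97, 0) (97, 64) (0, 64)]
2. ⊥bis P1·P0 via (38.265,18.895): [(0, 0) (25.2174, 0) (69.4114, 64) (0, 64)]  |A|=3028.1223
3. ⊥bis P1·P2 via (24.88,19.66): [(26.078, 1.2463) (69.4114, 64) (21.9951, 64)]  |A|=1487.7728
4. ⊥bis P1·P3 via (49.34,26.935): [(26.078, 1.2463) (47.0357, 31.5964) (31.0175, 64) (21.9951, 64)]  |A|=865.7216
5. canonical 4-gon: [(26.078, 1.2463) (47.0357, 31.5964) (31.0175, 64) (21.9951, 64)]
6. shoelace: 865.7216

Area of P1's cell: 865.7216 (4 vertices)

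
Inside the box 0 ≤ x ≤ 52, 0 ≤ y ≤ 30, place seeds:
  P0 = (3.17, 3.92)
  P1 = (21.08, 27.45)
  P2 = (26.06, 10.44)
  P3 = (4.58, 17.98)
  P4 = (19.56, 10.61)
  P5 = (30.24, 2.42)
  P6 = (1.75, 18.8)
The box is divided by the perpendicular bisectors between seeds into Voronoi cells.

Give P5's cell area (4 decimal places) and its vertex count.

Area of P5's cell: 333.9882 (4 vertices)

1. box [0,52]×[0,30]: [(0, 0) (52, 0) (52, 30) (0, 30)]
2. ⊥bis P5·P0 via (16.705,3.17): [(16.5293, 0) (52, 0) (52, 30) (18.1917, 30)]  |A|=1039.1843
3. ⊥bis P5·P1 via (25.66,14.935): [(17.1851, 11.8335) (16.5293, 0) (52, 0) (52, 24.5744)]  |A|=637.6493
4. ⊥bis P5·P2 via (28.15,6.43): [(16.5506, 0.3845) (16.5293, 0) (52, 0) (52, 18.8605)]  |A|=341.1155
5. ⊥bis P5·P3 via (17.41,10.2): [(16.5506, 0.3845) (16.5293, 0) (52, 0) (52, 18.8605)]  |A|=341.1155
6. ⊥bis P5·P4 via (24.9,6.515): [(22.6276, 3.5518) (19.9039, 0) (52, 0) (52, 18.8605)]  |A|=333.9882
7. ⊥bis P5·P6 via (15.995,10.61): [(22.6276, 3.5518) (19.9039, 0) (52, 0) (52, 18.8605)]  |A|=333.9882
8. canonical 4-gon: [(22.6276, 3.5518) (19.9039, 0) (52, 0) (52, 18.8605)]
9. shoelace: 333.9882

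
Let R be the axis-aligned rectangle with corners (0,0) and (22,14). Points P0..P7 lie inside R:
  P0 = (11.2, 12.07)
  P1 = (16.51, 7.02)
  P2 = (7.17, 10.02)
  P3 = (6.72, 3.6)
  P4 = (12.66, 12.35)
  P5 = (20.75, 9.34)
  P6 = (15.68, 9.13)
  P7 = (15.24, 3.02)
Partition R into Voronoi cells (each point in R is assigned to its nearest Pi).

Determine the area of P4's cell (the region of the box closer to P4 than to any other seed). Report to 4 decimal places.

1. box [0,22]×[0,14]: [(0, 0) (22, 0) (22, 14) (0, 14)]
2. ⊥bis P4·P0 via (11.93,12.21): [(14.2716, 0) (22, 0) (22, 14) (11.5867, 14)]  |A|=126.9915
3. ⊥bis P4·P1 via (14.585,9.685): [(12.6784, 8.3078) (20.5588, 14) (11.5867, 14)]  |A|=25.5354
4. ⊥bis P4·P2 via (9.915,11.185): [(12.6784, 8.3078) (20.5588, 14) (11.5867, 14)]  |A|=25.5354
5. ⊥bis P4·P3 via (9.69,7.975): [(12.6784, 8.3078) (20.5588, 14) (11.5867, 14)]  |A|=25.5354
6. ⊥bis P4·P5 via (16.705,10.845): [(12.6784, 8.3078) (16.8939, 11.3528) (17.8789, 14) (11.5867, 14)]  |A|=21.9883
7. ⊥bis P4·P6 via (14.17,10.74): [(12.5104, 9.1835) (17.6459, 14) (11.5867, 14)]  |A|=14.592
8. ⊥bis P4·P7 via (13.95,7.685): [(12.5104, 9.1835) (17.6459, 14) (11.5867, 14)]  |A|=14.592
9. canonical 3-gon: [(12.5104, 9.1835) (17.6459, 14) (11.5867, 14)]
10. shoelace: 14.592

Area of P4's cell: 14.5920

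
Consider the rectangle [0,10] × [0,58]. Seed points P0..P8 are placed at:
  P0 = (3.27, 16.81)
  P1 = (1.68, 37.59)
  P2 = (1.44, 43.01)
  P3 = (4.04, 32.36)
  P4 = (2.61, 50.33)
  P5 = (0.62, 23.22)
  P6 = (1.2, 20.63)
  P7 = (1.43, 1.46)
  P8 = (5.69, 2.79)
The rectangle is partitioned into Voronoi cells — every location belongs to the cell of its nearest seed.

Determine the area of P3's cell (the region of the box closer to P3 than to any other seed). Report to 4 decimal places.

1. box [0,10]×[0,58]: [(0, 0) (10, 0) (10, 58) (0, 58)]
2. ⊥bis P3·P0 via (3.655,24.585): [(0, 24.766) (10, 24.2708) (10, 58) (0, 58)]  |A|=334.816
3. ⊥bis P3·P1 via (2.86,34.975): [(0, 33.6844) (0, 24.766) (10, 24.2708) (10, 38.1969)]  |A|=114.2226
4. ⊥bis P3·P2 via (2.74,37.685): [(0, 33.6844) (0, 24.766) (10, 24.2708) (10, 38.1969)]  |A|=114.2226
5. ⊥bis P3·P4 via (3.325,41.345): [(0, 33.6844) (0, 24.766) (10, 24.2708) (10, 38.1969)]  |A|=114.2226
6. ⊥bis P3·P5 via (2.33,27.79): [(0, 33.6844) (0, 28.6618) (10, 24.92) (10, 38.1969)]  |A|=91.4972
7. ⊥bis P3·P6 via (2.62,26.495): [(0, 33.6844) (0, 28.6618) (10, 24.92) (10, 38.1969)]  |A|=91.4972
8. ⊥bis P3·P7 via (2.735,16.91): [(0, 33.6844) (0, 28.6618) (10, 24.92) (10, 38.1969)]  |A|=91.4972
9. ⊥bis P3·P8 via (4.865,17.575): [(0, 33.6844) (0, 28.6618) (10, 24.92) (10, 38.1969)]  |A|=91.4972
10. canonical 4-gon: [(0, 33.6844) (0, 28.6618) (10, 24.92) (10, 38.1969)]
11. shoelace: 91.4972

Area of P3's cell: 91.4972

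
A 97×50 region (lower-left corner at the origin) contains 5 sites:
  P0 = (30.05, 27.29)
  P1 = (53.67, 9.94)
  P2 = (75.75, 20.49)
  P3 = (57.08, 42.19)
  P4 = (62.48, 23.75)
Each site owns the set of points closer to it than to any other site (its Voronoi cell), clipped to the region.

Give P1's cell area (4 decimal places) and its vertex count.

Area of P1's cell: 616.5908 (4 vertices)

1. box [0,97]×[0,50]: [(0, 0) (97, 0) (97, 50) (0, 50)]
2. ⊥bis P1·P0 via (41.86,18.615): [(28.1864, 0) (97, 0) (97, 50) (64.9138, 50)]  |A|=2522.4959
3. ⊥bis P1·P2 via (64.71,15.215): [(54.7202, 36.1226) (28.1864, 0) (71.9798, 0)]  |A|=790.967
4. ⊥bis P1·P3 via (55.375,26.065): [(59.7466, 25.6028) (47.912, 26.8541) (28.1864, 0) (71.9798, 0)]  |A|=731.8625
5. ⊥bis P1·P4 via (58.075,16.845): [(66.4989, 11.471) (46.1486, 24.4534) (28.1864, 0) (71.9798, 0)]  |A|=616.5908
6. canonical 4-gon: [(66.4989, 11.471) (46.1486, 24.4534) (28.1864, 0) (71.9798, 0)]
7. shoelace: 616.5908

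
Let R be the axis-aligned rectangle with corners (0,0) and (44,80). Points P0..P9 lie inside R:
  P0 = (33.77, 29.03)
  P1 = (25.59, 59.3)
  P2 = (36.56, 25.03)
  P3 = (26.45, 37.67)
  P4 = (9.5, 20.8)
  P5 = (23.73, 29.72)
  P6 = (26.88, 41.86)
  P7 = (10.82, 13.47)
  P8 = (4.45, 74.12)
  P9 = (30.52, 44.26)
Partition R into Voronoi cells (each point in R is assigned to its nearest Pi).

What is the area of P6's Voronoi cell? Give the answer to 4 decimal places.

1. box [0,44]×[0,80]: [(0, 0) (44, 0) (44, 80) (0, 80)]
2. ⊥bis P6·P0 via (30.325,35.445): [(0, 19.1598) (44, 42.7888) (44, 80) (0, 80)]  |A|=2157.1314
3. ⊥bis P6·P1 via (26.235,50.58): [(0, 48.6395) (0, 19.1598) (44, 42.7888) (44, 51.894)]  |A|=848.8682
4. ⊥bis P6·P2 via (31.72,33.445): [(0, 48.6395) (0, 19.1598) (44, 42.7888) (44, 51.894)]  |A|=848.8682
5. ⊥bis P6·P3 via (26.665,39.765): [(0, 48.6395) (0, 42.5015) (36.4915, 38.7566) (44, 42.7888) (44, 51.894)]  |A|=422.9811
6. ⊥bis P6·P4 via (18.19,31.33): [(0, 48.6395) (0, 46.3415) (5.3139, 41.9562) (36.4915, 38.7566) (44, 42.7888) (44, 51.894)]  |A|=412.7784
7. ⊥bis P6·P5 via (25.305,35.79): [(0, 48.6395) (0, 46.3415) (5.3139, 41.9562) (36.4915, 38.7566) (44, 42.7888) (44, 51.894)]  |A|=412.7784
8. ⊥bis P6·P7 via (18.85,27.665): [(0, 48.6395) (0, 46.3415) (5.3139, 41.9562) (36.4915, 38.7566) (44, 42.7888) (44, 51.894)]  |A|=412.7784
9. ⊥bis P6·P8 via (15.665,57.99): [(2.4804, 48.8229) (0, 47.0983) (0, 46.3415) (5.3139, 41.9562) (36.4915, 38.7566) (44, 42.7888) (44, 51.894)]  |A|=410.8671
10. ⊥bis P6·P9 via (28.7,43.06): [(23.8577, 50.4042) (2.4804, 48.8229) (0, 47.0983) (0, 46.3415) (5.3139, 41.9562) (31.1779, 39.3019)]  |A|=222.4667
11. canonical 6-gon: [(23.8577, 50.4042) (2.4804, 48.8229) (0, 47.0983) (0, 46.3415) (5.3139, 41.9562) (31.1779, 39.3019)]
12. shoelace: 222.4667

Area of P6's cell: 222.4667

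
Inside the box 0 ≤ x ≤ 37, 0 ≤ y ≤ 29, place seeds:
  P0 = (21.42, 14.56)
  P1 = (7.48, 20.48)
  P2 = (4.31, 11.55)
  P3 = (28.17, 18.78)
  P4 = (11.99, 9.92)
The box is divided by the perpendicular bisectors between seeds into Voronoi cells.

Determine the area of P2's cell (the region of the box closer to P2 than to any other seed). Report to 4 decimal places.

Area of P2's cell: 125.5387

1. box [0,37]×[0,29]: [(0, 0) (37, 0) (37, 29) (0, 29)]
2. ⊥bis P2·P0 via (12.865,13.055): [(0, 0) (15.1616, 0) (10.0599, 29) (0, 29)]  |A|=365.7131
3. ⊥bis P2·P1 via (5.895,16.015): [(0, 18.1076) (0, 0) (15.1616, 0) (12.7739, 13.5731)]  |A|=218.5475
4. ⊥bis P2·P3 via (16.24,15.165): [(0, 18.1076) (0, 0) (15.1616, 0) (12.7739, 13.5731)]  |A|=218.5475
5. ⊥bis P2·P4 via (8.15,10.735): [(9.0341, 14.9007) (0, 18.1076) (0, 0) (5.8716, 0)]  |A|=125.5387
6. canonical 4-gon: [(9.0341, 14.9007) (0, 18.1076) (0, 0) (5.8716, 0)]
7. shoelace: 125.5387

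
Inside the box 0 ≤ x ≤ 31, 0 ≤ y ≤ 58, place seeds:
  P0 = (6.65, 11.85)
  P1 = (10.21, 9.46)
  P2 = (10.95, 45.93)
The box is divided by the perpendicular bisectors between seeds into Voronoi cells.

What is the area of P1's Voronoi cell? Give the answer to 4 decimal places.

Area of P1's cell: 562.3514

1. box [0,31]×[0,58]: [(0, 0) (31, 0) (31, 58) (0, 58)]
2. ⊥bis P1·P0 via (8.43,10.655): [(1.2768, 0) (31, 0) (31, 44.2739)]  |A|=657.9815
3. ⊥bis P1·P2 via (10.58,27.695): [(19.7449, 27.509) (1.2768, 0) (31, 0) (31, 27.2807)]  |A|=562.3514
4. canonical 4-gon: [(19.7449, 27.509) (1.2768, 0) (31, 0) (31, 27.2807)]
5. shoelace: 562.3514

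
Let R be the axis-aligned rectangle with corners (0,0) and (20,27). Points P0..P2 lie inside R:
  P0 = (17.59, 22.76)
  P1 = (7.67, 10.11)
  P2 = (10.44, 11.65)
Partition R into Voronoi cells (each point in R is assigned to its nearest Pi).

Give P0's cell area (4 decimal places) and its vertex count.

Area of P0's cell: 144.1750 (5 vertices)

1. box [0,20]×[0,27]: [(0, 0) (20, 0) (20, 27) (0, 27)]
2. ⊥bis P0·P1 via (12.63,16.435): [(0, 26.3393) (20, 10.6555) (20, 27) (0, 27)]  |A|=170.0516
3. ⊥bis P0·P2 via (14.015,17.205): [(0, 26.3393) (0.8161, 25.6994) (20, 13.3533) (20, 27) (0, 27)]  |A|=144.175
4. canonical 5-gon: [(0, 26.3393) (0.8161, 25.6994) (20, 13.3533) (20, 27) (0, 27)]
5. shoelace: 144.175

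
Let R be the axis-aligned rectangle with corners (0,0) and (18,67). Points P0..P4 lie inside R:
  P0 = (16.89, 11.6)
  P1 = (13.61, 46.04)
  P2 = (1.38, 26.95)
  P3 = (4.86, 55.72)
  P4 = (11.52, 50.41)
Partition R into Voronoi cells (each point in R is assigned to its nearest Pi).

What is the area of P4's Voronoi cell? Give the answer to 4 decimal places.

Area of P4's cell: 136.0968

1. box [0,18]×[0,67]: [(0, 0) (18, 0) (18, 67) (0, 67)]
2. ⊥bis P4·P0 via (14.205,31.005): [(0, 29.0395) (18, 31.5301) (18, 67) (0, 67)]  |A|=660.8735
3. ⊥bis P4·P1 via (12.565,48.225): [(0, 42.2157) (18, 50.8243) (18, 67) (0, 67)]  |A|=368.64
4. ⊥bis P4·P2 via (6.45,38.68): [(0, 42.2157) (18, 50.8243) (18, 67) (0, 67)]  |A|=368.64
5. ⊥bis P4·P3 via (8.19,53.065): [(0, 42.7928) (0, 42.2157) (18, 50.8243) (18, 65.3691)]  |A|=136.0968
6. canonical 4-gon: [(0, 42.7928) (0, 42.2157) (18, 50.8243) (18, 65.3691)]
7. shoelace: 136.0968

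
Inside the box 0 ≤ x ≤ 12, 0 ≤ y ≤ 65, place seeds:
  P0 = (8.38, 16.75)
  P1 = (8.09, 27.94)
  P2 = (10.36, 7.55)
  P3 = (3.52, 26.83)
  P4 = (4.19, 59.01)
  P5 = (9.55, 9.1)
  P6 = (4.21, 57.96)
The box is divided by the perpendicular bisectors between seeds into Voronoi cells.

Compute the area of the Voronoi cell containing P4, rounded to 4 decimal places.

Area of P4's cell: 77.7686

1. box [0,12]×[0,65]: [(0, 0) (12, 0) (12, 65) (0, 65)]
2. ⊥bis P4·P0 via (6.285,37.88): [(0, 37.2569) (12, 38.4466) (12, 65) (0, 65)]  |A|=325.7791
3. ⊥bis P4·P1 via (6.14,43.475): [(0, 42.7043) (12, 44.2106) (12, 65) (0, 65)]  |A|=258.5109
4. ⊥bis P4·P2 via (7.275,33.28): [(0, 42.7043) (12, 44.2106) (12, 65) (0, 65)]  |A|=258.5109
5. ⊥bis P4·P3 via (3.855,42.92): [(0, 43.0003) (2.0225, 42.9582) (12, 44.2106) (12, 65) (0, 65)]  |A|=258.2116
6. ⊥bis P4·P5 via (6.87,34.055): [(0, 43.0003) (2.0225, 42.9582) (12, 44.2106) (12, 65) (0, 65)]  |A|=258.2116
7. ⊥bis P4·P6 via (4.2,58.485): [(0, 58.405) (12, 58.6336) (12, 65) (0, 65)]  |A|=77.7686
8. canonical 4-gon: [(0, 58.405) (12, 58.6336) (12, 65) (0, 65)]
9. shoelace: 77.7686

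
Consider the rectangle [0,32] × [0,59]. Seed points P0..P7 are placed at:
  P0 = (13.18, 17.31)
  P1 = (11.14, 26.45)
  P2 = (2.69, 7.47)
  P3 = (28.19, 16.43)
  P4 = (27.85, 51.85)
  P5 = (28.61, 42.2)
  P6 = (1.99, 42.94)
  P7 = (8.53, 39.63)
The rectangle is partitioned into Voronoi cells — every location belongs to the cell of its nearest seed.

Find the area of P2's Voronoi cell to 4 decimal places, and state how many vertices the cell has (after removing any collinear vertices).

1. box [0,32]×[0,59]: [(0, 0) (32, 0) (32, 59) (0, 59)]
2. ⊥bis P2·P0 via (7.935,12.39): [(0, 20.8492) (0, 0) (19.5573, 0)]  |A|=203.8763
3. ⊥bis P2·P1 via (6.915,16.96): [(1.3056, 19.4573) (0, 20.0386) (0, 0) (19.5573, 0)]  |A|=203.3472
4. ⊥bis P2·P3 via (15.44,11.95): [(1.3056, 19.4573) (0, 20.0386) (0, 0) (19.5573, 0)]  |A|=203.3472
5. ⊥bis P2·P4 via (15.27,29.66): [(1.3056, 19.4573) (0, 20.0386) (0, 0) (19.5573, 0)]  |A|=203.3472
6. ⊥bis P2·P5 via (15.65,24.835): [(1.3056, 19.4573) (0, 20.0386) (0, 0) (19.5573, 0)]  |A|=203.3472
7. ⊥bis P2·P6 via (2.34,25.205): [(1.3056, 19.4573) (0, 20.0386) (0, 0) (19.5573, 0)]  |A|=203.3472
8. ⊥bis P2·P7 via (5.61,23.55): [(1.3056, 19.4573) (0, 20.0386) (0, 0) (19.5573, 0)]  |A|=203.3472
9. canonical 4-gon: [(1.3056, 19.4573) (0, 20.0386) (0, 0) (19.5573, 0)]
10. shoelace: 203.3472

Area of P2's cell: 203.3472 (4 vertices)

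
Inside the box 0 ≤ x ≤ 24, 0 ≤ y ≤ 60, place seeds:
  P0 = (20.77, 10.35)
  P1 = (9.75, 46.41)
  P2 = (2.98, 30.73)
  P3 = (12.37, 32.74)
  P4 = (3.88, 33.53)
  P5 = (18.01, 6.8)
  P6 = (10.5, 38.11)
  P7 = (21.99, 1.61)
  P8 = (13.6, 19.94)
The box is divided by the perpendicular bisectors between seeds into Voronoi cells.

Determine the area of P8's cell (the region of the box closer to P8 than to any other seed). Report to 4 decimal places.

Area of P8's cell: 283.7772

1. box [0,24]×[0,60]: [(0, 0) (24, 0) (24, 60) (0, 60)]
2. ⊥bis P8·P0 via (17.185,15.145): [(0, 2.2966) (24, 20.2403) (24, 60) (0, 60)]  |A|=1169.558
3. ⊥bis P8·P1 via (11.675,33.175): [(0, 31.4769) (0, 2.2966) (24, 20.2403) (24, 34.9676)]  |A|=526.8925
4. ⊥bis P8·P2 via (8.29,25.335): [(17.0498, 33.9567) (0, 17.1756) (0, 2.2966) (24, 20.2403) (24, 34.9676)]  |A|=404.9758
5. ⊥bis P8·P3 via (12.985,26.34): [(8.9136, 25.9488) (0, 17.1756) (0, 2.2966) (24, 20.2403) (24, 27.3985)]  |A|=324.1637
6. ⊥bis P8·P4 via (8.74,26.735): [(8.9136, 25.9488) (0, 17.1756) (0, 2.2966) (24, 20.2403) (24, 27.3985)]  |A|=324.1637
7. ⊥bis P8·P5 via (15.805,13.37): [(8.9136, 25.9488) (0, 17.1756) (0, 8.0656) (14.0012, 12.7646) (24, 20.2403) (24, 27.3985)]  |A|=283.7772
8. ⊥bis P8·P6 via (12.05,29.025): [(8.9136, 25.9488) (0, 17.1756) (0, 8.0656) (14.0012, 12.7646) (24, 20.2403) (24, 27.3985)]  |A|=283.7772
9. ⊥bis P8·P7 via (17.795,10.775): [(8.9136, 25.9488) (0, 17.1756) (0, 8.0656) (14.0012, 12.7646) (24, 20.2403) (24, 27.3985)]  |A|=283.7772
10. canonical 6-gon: [(8.9136, 25.9488) (0, 17.1756) (0, 8.0656) (14.0012, 12.7646) (24, 20.2403) (24, 27.3985)]
11. shoelace: 283.7772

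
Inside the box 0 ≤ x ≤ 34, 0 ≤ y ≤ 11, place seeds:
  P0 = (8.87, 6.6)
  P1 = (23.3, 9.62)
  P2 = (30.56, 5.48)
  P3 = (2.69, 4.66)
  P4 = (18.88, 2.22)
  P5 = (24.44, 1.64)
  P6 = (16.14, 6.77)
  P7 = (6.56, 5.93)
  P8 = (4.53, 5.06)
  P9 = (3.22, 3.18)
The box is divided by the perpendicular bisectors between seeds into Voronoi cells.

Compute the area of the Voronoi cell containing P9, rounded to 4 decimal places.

1. box [0,34]×[0,11]: [(0, 0) (34, 0) (34, 11) (0, 11)]
2. ⊥bis P9·P0 via (6.045,4.89): [(0, 0) (9.005, 0) (2.3466, 11) (0, 11)]  |A|=62.4334
3. ⊥bis P9·P1 via (13.26,6.4): [(0, 0) (9.005, 0) (2.3466, 11) (0, 11)]  |A|=62.4334
4. ⊥bis P9·P2 via (16.89,4.33): [(0, 0) (9.005, 0) (2.3466, 11) (0, 11)]  |A|=62.4334
5. ⊥bis P9·P3 via (2.955,3.92): [(0, 2.8618) (0, 0) (9.005, 0) (5.9771, 5.0022)]  |A|=31.075
6. ⊥bis P9·P4 via (11.05,2.7): [(0, 2.8618) (0, 0) (9.005, 0) (5.9771, 5.0022)]  |A|=31.075
7. ⊥bis P9·P5 via (13.83,2.41): [(0, 2.8618) (0, 0) (9.005, 0) (5.9771, 5.0022)]  |A|=31.075
8. ⊥bis P9·P6 via (9.68,4.975): [(0, 2.8618) (0, 0) (9.005, 0) (5.9771, 5.0022)]  |A|=31.075
9. ⊥bis P9·P7 via (4.89,4.555): [(4.8532, 4.5997) (0, 2.8618) (0, 0) (8.6404, 0)]  |A|=26.8161
10. ⊥bis P9·P8 via (3.875,4.12): [(7.0963, 1.8754) (3.7523, 4.2055) (0, 2.8618) (0, 0) (8.6404, 0)]  |A|=24.8744
11. canonical 5-gon: [(7.0963, 1.8754) (3.7523, 4.2055) (0, 2.8618) (0, 0) (8.6404, 0)]
12. shoelace: 24.8744

Area of P9's cell: 24.8744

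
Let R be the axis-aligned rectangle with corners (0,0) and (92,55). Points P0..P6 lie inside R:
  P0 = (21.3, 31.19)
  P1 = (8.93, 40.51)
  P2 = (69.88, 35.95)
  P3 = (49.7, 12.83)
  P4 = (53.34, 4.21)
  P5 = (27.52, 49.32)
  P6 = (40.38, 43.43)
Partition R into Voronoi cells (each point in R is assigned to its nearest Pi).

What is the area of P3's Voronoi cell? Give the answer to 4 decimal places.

1. box [0,92]×[0,55]: [(0, 0) (92, 0) (92, 55) (0, 55)]
2. ⊥bis P3·P0 via (35.5,22.01): [(21.271, 0) (92, 0) (92, 55) (56.8273, 55)]  |A|=2912.2957
3. ⊥bis P3·P1 via (29.315,26.67): [(21.271, 0) (92, 0) (92, 55) (56.8273, 55)]  |A|=2912.2957
4. ⊥bis P3·P2 via (59.79,24.39): [(45.2456, 37.0849) (21.271, 0) (87.7333, 0)]  |A|=1232.3746
5. ⊥bis P3·P4 via (51.52,8.52): [(69.3473, 16.048) (45.2456, 37.0849) (21.271, 0) (31.3435, 0)]  |A|=779.9023
6. ⊥bis P3·P5 via (38.61,31.075): [(69.3473, 16.048) (46.5805, 35.9198) (43.1407, 33.8289) (21.271, 0) (31.3435, 0)]  |A|=776.5029
7. ⊥bis P3·P6 via (45.04,28.13): [(69.3473, 16.048) (52.798, 30.4929) (38.0875, 26.0124) (21.271, 0) (31.3435, 0)]  |A|=714.4974
8. canonical 5-gon: [(69.3473, 16.048) (52.798, 30.4929) (38.0875, 26.0124) (21.271, 0) (31.3435, 0)]
9. shoelace: 714.4974

Area of P3's cell: 714.4974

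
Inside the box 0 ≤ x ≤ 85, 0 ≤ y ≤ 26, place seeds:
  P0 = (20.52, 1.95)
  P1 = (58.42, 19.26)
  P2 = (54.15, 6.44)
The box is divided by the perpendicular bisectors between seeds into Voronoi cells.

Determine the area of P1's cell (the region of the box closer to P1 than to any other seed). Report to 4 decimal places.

Area of P1's cell: 726.4952

1. box [0,85]×[0,26]: [(0, 0) (85, 0) (85, 26) (0, 26)]
2. ⊥bis P1·P0 via (39.47,10.605): [(44.3136, 0) (85, 0) (85, 26) (32.4387, 26)]  |A|=1212.2205
3. ⊥bis P1·P2 via (56.285,12.85): [(35.2438, 19.8583) (85, 3.2858) (85, 26) (32.4387, 26)]  |A|=726.4952
4. canonical 4-gon: [(35.2438, 19.8583) (85, 3.2858) (85, 26) (32.4387, 26)]
5. shoelace: 726.4952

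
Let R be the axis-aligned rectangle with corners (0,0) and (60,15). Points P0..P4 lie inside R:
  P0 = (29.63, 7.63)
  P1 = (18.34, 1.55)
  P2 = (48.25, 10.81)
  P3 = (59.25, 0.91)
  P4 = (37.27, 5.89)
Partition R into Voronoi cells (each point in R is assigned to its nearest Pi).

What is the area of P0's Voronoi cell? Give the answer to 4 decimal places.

1. box [0,60]×[0,15]: [(0, 0) (60, 0) (60, 15) (0, 15)]
2. ⊥bis P0·P1 via (23.985,4.59): [(26.4569, 0) (60, 0) (60, 15) (18.3789, 15)]  |A|=563.7318
3. ⊥bis P0·P2 via (38.94,9.22): [(26.4569, 0) (40.5146, 0) (37.9529, 15) (18.3789, 15)]  |A|=252.2381
4. ⊥bis P0·P3 via (44.44,4.27): [(26.4569, 0) (40.5146, 0) (37.9529, 15) (18.3789, 15)]  |A|=252.2381
5. ⊥bis P0·P4 via (33.45,6.76): [(26.4569, 0) (31.9104, 0) (35.3266, 15) (18.3789, 15)]  |A|=168.0098
6. canonical 4-gon: [(26.4569, 0) (31.9104, 0) (35.3266, 15) (18.3789, 15)]
7. shoelace: 168.0098

Area of P0's cell: 168.0098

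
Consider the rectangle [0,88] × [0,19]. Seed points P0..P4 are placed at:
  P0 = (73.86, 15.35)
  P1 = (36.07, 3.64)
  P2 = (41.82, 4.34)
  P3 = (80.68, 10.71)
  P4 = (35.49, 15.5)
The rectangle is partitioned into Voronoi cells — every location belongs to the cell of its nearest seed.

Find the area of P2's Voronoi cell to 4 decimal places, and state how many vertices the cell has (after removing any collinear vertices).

Area of P2's cell: 292.3348 (5 vertices)

1. box [0,88]×[0,19]: [(0, 0) (88, 0) (88, 19) (0, 19)]
2. ⊥bis P2·P0 via (57.84,9.845): [(0, 0) (61.2231, 0) (54.694, 19) (0, 19)]  |A|=1101.2125
3. ⊥bis P2·P1 via (38.945,3.99): [(39.4307, 0) (61.2231, 0) (54.694, 19) (37.1177, 19)]  |A|=374.0024
4. ⊥bis P2·P3 via (61.25,7.525): [(39.4307, 0) (61.2231, 0) (54.694, 19) (37.1177, 19)]  |A|=374.0024
5. ⊥bis P2·P4 via (38.655,9.92): [(38.251, 9.6908) (39.4307, 0) (61.2231, 0) (54.694, 19) (54.6633, 19)]  |A|=292.3348
6. canonical 5-gon: [(38.251, 9.6908) (39.4307, 0) (61.2231, 0) (54.694, 19) (54.6633, 19)]
7. shoelace: 292.3348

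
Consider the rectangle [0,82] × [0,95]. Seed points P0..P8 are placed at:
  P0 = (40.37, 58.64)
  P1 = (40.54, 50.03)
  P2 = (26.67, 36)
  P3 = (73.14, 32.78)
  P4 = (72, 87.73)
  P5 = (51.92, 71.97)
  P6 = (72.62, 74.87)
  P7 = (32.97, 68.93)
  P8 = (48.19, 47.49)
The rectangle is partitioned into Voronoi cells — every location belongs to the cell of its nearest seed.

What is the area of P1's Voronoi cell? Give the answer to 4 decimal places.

Area of P1's cell: 212.5060

1. box [0,82]×[0,95]: [(0, 0) (82, 0) (82, 95) (0, 95)]
2. ⊥bis P1·P0 via (40.455,54.335): [(0, 53.5362) (0, 0) (82, 0) (82, 55.1553)]  |A|=4456.3524
3. ⊥bis P1·P2 via (33.605,43.015): [(22.5128, 53.9807) (77.1162, 0) (82, 0) (82, 55.1553)]  |A|=1772.3331
4. ⊥bis P1·P3 via (56.84,41.405): [(63.927, 54.7984) (22.5128, 53.9807) (49.4193, 27.381)]  |A|=561.8047
5. ⊥bis P1·P4 via (56.27,68.88): [(63.927, 54.7984) (22.5128, 53.9807) (49.4193, 27.381)]  |A|=561.8047
6. ⊥bis P1·P5 via (46.23,61): [(62.6907, 52.462) (58.3968, 54.6893) (22.5128, 53.9807) (49.4193, 27.381)]  |A|=555.4117
7. ⊥bis P1·P6 via (56.58,62.45): [(62.6907, 52.462) (58.3968, 54.6893) (22.5128, 53.9807) (49.4193, 27.381)]  |A|=555.4117
8. ⊥bis P1·P7 via (36.755,59.48): [(62.6907, 52.462) (58.3968, 54.6893) (23.0516, 53.9914) (22.6605, 53.8347) (49.4193, 27.381)]  |A|=555.3716
9. ⊥bis P1·P8 via (44.365,48.76): [(46.2541, 54.4495) (23.0516, 53.9914) (22.6605, 53.8347) (40.2698, 36.4262)]  |A|=212.506
10. canonical 4-gon: [(46.2541, 54.4495) (23.0516, 53.9914) (22.6605, 53.8347) (40.2698, 36.4262)]
11. shoelace: 212.506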